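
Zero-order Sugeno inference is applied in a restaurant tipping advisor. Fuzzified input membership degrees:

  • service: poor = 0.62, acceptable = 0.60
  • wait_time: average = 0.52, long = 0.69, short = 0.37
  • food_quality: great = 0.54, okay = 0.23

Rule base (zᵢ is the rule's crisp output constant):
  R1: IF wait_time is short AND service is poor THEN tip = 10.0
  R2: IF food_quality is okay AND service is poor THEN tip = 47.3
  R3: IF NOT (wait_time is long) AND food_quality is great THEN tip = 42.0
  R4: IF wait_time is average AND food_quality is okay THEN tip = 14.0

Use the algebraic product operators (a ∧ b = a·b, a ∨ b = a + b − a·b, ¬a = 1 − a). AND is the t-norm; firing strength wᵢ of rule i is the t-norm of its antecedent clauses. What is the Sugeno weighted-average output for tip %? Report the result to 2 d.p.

26.93

R1 (z=10.0): short=0.37, poor=0.62; AND[a·b] → w = 0.2294
R2 (z=47.3): okay=0.23, poor=0.62; AND[a·b] → w = 0.1426
R3 (z=42.0): ¬long=1−0.69=0.31, great=0.54; AND[a·b] → w = 0.1674
R4 (z=14.0): average=0.52, okay=0.23; AND[a·b] → w = 0.1196
Weighted average = (0.2294·10.0 + 0.1426·47.3 + 0.1674·42.0 + 0.1196·14.0) / (0.2294 + 0.1426 + 0.1674 + 0.1196)
  = 17.7442 / 0.6590 = 26.93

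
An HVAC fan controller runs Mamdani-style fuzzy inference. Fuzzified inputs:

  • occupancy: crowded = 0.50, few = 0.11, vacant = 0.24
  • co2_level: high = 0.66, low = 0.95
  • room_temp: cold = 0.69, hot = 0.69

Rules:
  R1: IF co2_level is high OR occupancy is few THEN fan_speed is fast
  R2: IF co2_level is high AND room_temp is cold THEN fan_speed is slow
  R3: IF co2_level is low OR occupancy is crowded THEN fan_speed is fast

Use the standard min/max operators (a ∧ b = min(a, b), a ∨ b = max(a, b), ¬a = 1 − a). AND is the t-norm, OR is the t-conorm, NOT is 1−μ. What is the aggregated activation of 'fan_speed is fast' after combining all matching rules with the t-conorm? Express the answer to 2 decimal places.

0.95

R1: high=0.66, few=0.11; OR[max(a, b)] → w = 0.66
R2: high=0.66, cold=0.69; AND[min(a, b)] → w = 0.66
R3: low=0.95, crowded=0.50; OR[max(a, b)] → w = 0.95
Rules with consequent 'fast': {R1, R3} → strengths 0.66, 0.95
Aggregate via t-conorm [max(a, b)]: 0.95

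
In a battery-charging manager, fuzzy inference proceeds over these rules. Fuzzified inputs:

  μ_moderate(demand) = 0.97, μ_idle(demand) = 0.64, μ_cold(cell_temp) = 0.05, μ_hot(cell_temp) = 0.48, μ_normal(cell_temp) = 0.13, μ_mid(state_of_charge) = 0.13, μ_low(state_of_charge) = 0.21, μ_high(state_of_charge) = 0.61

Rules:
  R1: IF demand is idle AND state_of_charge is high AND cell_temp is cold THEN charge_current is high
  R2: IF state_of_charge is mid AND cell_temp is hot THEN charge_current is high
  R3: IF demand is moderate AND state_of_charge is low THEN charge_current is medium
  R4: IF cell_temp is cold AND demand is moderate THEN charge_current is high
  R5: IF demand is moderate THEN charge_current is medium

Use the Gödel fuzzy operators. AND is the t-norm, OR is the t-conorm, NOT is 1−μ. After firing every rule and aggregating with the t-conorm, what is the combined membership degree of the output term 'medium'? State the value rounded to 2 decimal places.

R1: idle=0.64, high=0.61, cold=0.05; AND[min(a, b)] → w = 0.05
R2: mid=0.13, hot=0.48; AND[min(a, b)] → w = 0.13
R3: moderate=0.97, low=0.21; AND[min(a, b)] → w = 0.21
R4: cold=0.05, moderate=0.97; AND[min(a, b)] → w = 0.05
R5: moderate=0.97 → w = 0.97
Rules with consequent 'medium': {R3, R5} → strengths 0.21, 0.97
Aggregate via t-conorm [max(a, b)]: 0.97

0.97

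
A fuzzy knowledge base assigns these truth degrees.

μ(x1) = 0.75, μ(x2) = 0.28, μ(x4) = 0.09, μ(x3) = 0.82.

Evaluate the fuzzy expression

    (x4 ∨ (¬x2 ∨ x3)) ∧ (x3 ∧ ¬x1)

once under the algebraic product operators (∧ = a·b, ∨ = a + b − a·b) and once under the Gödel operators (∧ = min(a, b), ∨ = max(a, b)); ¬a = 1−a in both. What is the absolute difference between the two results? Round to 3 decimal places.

0.054

Under algebraic product:
  ¬x2 = 1 − 0.2800 = 0.7200
  ¬x2 ∨ x3 = a + b − a·b on (0.7200, 0.8200) = 0.9496
  x4 ∨ (¬x2 ∨ x3) = a + b − a·b on (0.0900, 0.9496) = 0.9541
  ¬x1 = 1 − 0.7500 = 0.2500
  x3 ∧ ¬x1 = a·b on (0.8200, 0.2500) = 0.2050
  (x4 ∨ (¬x2 ∨ x3)) ∧ (x3 ∧ ¬x1) = a·b on (0.9541, 0.2050) = 0.1956
  → value = 0.1956
Under Gödel:
  ¬x2 = 1 − 0.28 = 0.72
  ¬x2 ∨ x3 = max(a, b) on (0.72, 0.82) = 0.82
  x4 ∨ (¬x2 ∨ x3) = max(a, b) on (0.09, 0.82) = 0.82
  ¬x1 = 1 − 0.75 = 0.25
  x3 ∧ ¬x1 = min(a, b) on (0.82, 0.25) = 0.25
  (x4 ∨ (¬x2 ∨ x3)) ∧ (x3 ∧ ¬x1) = min(a, b) on (0.82, 0.25) = 0.25
  → value = 0.2500
|0.1956 − 0.2500| = 0.054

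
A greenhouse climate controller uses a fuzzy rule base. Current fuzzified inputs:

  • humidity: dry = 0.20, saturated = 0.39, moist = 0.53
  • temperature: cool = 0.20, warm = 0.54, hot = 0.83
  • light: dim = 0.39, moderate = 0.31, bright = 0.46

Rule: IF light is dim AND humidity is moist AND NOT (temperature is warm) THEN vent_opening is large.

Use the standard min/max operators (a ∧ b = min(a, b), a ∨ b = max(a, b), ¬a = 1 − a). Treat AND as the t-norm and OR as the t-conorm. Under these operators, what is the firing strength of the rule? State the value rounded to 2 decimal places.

firing strength: dim=0.39, moist=0.53, ¬warm=1−0.54=0.46; AND[min(a, b)] → w = 0.39

0.39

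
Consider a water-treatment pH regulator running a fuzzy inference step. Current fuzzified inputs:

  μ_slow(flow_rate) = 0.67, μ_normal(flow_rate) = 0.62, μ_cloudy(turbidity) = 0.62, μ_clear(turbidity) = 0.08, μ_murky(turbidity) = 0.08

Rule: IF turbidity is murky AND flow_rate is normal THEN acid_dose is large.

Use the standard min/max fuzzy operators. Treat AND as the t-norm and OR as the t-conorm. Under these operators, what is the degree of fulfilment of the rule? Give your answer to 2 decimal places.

firing strength: murky=0.08, normal=0.62; AND[min(a, b)] → w = 0.08

0.08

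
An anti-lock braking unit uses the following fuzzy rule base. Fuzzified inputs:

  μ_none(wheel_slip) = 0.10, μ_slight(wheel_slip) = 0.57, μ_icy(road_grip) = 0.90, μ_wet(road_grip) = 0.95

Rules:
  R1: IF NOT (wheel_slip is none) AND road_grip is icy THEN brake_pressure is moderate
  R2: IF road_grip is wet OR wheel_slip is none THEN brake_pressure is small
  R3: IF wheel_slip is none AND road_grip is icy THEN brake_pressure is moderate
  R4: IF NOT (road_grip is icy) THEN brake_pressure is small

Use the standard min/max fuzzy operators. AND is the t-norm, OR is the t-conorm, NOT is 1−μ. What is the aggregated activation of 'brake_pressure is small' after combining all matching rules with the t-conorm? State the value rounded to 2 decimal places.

R1: ¬none=1−0.10=0.90, icy=0.90; AND[min(a, b)] → w = 0.90
R2: wet=0.95, none=0.10; OR[max(a, b)] → w = 0.95
R3: none=0.10, icy=0.90; AND[min(a, b)] → w = 0.10
R4: ¬icy=1−0.90=0.10 → w = 0.10
Rules with consequent 'small': {R2, R4} → strengths 0.95, 0.10
Aggregate via t-conorm [max(a, b)]: 0.95

0.95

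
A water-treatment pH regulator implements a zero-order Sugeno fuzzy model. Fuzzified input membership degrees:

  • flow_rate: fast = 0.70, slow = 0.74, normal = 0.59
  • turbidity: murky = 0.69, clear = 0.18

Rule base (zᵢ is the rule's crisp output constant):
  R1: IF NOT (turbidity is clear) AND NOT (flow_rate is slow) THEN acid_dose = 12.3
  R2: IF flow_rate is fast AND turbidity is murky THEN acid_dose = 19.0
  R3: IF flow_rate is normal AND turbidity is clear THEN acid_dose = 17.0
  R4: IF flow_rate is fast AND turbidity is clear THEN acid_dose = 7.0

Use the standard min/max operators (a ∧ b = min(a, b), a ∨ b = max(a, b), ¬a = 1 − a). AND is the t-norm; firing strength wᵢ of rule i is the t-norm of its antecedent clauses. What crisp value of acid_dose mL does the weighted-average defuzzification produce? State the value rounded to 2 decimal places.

15.75

R1 (z=12.3): ¬clear=1−0.18=0.82, ¬slow=1−0.74=0.26; AND[min(a, b)] → w = 0.26
R2 (z=19.0): fast=0.70, murky=0.69; AND[min(a, b)] → w = 0.69
R3 (z=17.0): normal=0.59, clear=0.18; AND[min(a, b)] → w = 0.18
R4 (z=7.0): fast=0.70, clear=0.18; AND[min(a, b)] → w = 0.18
Weighted average = (0.26·12.3 + 0.69·19.0 + 0.18·17.0 + 0.18·7.0) / (0.26 + 0.69 + 0.18 + 0.18)
  = 20.6280 / 1.3100 = 15.75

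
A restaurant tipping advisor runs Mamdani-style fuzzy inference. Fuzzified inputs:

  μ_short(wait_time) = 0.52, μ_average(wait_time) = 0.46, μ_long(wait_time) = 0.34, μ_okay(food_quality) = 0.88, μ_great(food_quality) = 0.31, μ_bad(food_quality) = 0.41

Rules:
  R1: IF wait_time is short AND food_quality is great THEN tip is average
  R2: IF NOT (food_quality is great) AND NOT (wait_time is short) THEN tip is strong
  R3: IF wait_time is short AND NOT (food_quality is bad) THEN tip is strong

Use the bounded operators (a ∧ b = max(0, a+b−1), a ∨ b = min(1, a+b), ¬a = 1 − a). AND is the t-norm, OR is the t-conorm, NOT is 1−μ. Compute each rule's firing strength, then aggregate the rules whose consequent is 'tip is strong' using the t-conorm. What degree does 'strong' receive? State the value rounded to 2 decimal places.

R1: short=0.52, great=0.31; AND[max(0, a+b−1)] → w = 0.00
R2: ¬great=1−0.31=0.69, ¬short=1−0.52=0.48; AND[max(0, a+b−1)] → w = 0.17
R3: short=0.52, ¬bad=1−0.41=0.59; AND[max(0, a+b−1)] → w = 0.11
Rules with consequent 'strong': {R2, R3} → strengths 0.17, 0.11
Aggregate via t-conorm [min(1, a+b)]: 0.28

0.28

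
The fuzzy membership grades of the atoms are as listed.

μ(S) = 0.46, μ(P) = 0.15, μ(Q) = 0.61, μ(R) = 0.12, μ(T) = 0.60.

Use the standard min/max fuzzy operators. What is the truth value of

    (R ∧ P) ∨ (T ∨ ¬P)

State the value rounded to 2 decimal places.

R ∧ P = min(a, b) on (0.12, 0.15) = 0.12
¬P = 1 − 0.15 = 0.85
T ∨ ¬P = max(a, b) on (0.60, 0.85) = 0.85
(R ∧ P) ∨ (T ∨ ¬P) = max(a, b) on (0.12, 0.85) = 0.85

0.85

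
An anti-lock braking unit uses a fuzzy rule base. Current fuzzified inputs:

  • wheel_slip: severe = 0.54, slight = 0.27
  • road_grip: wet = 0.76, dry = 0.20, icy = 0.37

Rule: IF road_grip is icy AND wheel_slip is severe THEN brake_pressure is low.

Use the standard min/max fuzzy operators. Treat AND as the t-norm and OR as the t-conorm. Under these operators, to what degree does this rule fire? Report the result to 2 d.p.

firing strength: icy=0.37, severe=0.54; AND[min(a, b)] → w = 0.37

0.37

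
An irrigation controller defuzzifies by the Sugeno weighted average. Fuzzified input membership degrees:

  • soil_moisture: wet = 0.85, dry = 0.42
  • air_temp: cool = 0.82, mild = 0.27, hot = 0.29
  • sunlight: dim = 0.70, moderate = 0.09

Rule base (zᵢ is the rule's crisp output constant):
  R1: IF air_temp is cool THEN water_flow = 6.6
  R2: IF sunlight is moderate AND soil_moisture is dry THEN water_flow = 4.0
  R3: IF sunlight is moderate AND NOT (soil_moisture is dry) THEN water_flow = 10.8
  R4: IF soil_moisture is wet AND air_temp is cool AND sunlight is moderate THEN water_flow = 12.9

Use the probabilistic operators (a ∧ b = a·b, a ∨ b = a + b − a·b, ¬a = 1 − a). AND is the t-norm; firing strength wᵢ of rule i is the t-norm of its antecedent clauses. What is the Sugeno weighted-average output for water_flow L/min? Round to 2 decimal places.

R1 (z=6.6): cool=0.82 → w = 0.8200
R2 (z=4.0): moderate=0.09, dry=0.42; AND[a·b] → w = 0.0378
R3 (z=10.8): moderate=0.09, ¬dry=1−0.42=0.58; AND[a·b] → w = 0.0522
R4 (z=12.9): wet=0.85, cool=0.82, moderate=0.09; AND[a·b] → w = 0.0627
Weighted average = (0.8200·6.6 + 0.0378·4.0 + 0.0522·10.8 + 0.0627·12.9) / (0.8200 + 0.0378 + 0.0522 + 0.0627)
  = 6.9362 / 0.9727 = 7.13

7.13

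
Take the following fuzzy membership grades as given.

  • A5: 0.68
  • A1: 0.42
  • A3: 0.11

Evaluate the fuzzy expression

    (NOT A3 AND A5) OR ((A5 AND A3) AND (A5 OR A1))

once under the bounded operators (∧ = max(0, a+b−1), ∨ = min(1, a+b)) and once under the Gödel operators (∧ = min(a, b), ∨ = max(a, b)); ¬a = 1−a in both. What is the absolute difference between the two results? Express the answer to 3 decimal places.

0.110

Under bounded:
  NOT A3 = 1 − 0.11 = 0.89
  NOT A3 AND A5 = max(0, a+b−1) on (0.89, 0.68) = 0.57
  A5 AND A3 = max(0, a+b−1) on (0.68, 0.11) = 0.00
  A5 OR A1 = min(1, a+b) on (0.68, 0.42) = 1.00
  (A5 AND A3) AND (A5 OR A1) = max(0, a+b−1) on (0.00, 1.00) = 0.00
  (NOT A3 AND A5) OR ((A5 AND A3) AND (A5 OR A1)) = min(1, a+b) on (0.57, 0.00) = 0.57
  → value = 0.5700
Under Gödel:
  NOT A3 = 1 − 0.11 = 0.89
  NOT A3 AND A5 = min(a, b) on (0.89, 0.68) = 0.68
  A5 AND A3 = min(a, b) on (0.68, 0.11) = 0.11
  A5 OR A1 = max(a, b) on (0.68, 0.42) = 0.68
  (A5 AND A3) AND (A5 OR A1) = min(a, b) on (0.11, 0.68) = 0.11
  (NOT A3 AND A5) OR ((A5 AND A3) AND (A5 OR A1)) = max(a, b) on (0.68, 0.11) = 0.68
  → value = 0.6800
|0.5700 − 0.6800| = 0.110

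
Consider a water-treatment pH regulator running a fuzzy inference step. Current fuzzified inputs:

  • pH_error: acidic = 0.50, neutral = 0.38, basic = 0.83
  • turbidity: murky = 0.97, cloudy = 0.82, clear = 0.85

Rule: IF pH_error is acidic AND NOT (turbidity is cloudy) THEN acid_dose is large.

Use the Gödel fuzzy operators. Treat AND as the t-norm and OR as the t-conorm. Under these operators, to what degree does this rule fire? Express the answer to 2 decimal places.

0.18

firing strength: acidic=0.50, ¬cloudy=1−0.82=0.18; AND[min(a, b)] → w = 0.18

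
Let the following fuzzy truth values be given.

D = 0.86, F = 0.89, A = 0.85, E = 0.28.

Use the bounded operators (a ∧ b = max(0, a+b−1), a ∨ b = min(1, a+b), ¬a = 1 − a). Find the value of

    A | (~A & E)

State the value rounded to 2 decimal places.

0.85

~A = 1 − 0.85 = 0.15
~A & E = max(0, a+b−1) on (0.15, 0.28) = 0.00
A | (~A & E) = min(1, a+b) on (0.85, 0.00) = 0.85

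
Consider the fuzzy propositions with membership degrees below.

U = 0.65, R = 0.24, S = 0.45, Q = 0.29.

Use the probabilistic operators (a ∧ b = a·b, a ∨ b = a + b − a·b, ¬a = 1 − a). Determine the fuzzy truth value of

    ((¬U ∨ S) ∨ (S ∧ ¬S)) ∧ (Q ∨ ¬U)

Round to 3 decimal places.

0.394

¬U = 1 − 0.6500 = 0.3500
¬U ∨ S = a + b − a·b on (0.3500, 0.4500) = 0.6425
¬S = 1 − 0.4500 = 0.5500
S ∧ ¬S = a·b on (0.4500, 0.5500) = 0.2475
(¬U ∨ S) ∨ (S ∧ ¬S) = a + b − a·b on (0.6425, 0.2475) = 0.7310
¬U = 1 − 0.6500 = 0.3500
Q ∨ ¬U = a + b − a·b on (0.2900, 0.3500) = 0.5385
((¬U ∨ S) ∨ (S ∧ ¬S)) ∧ (Q ∨ ¬U) = a·b on (0.7310, 0.5385) = 0.3936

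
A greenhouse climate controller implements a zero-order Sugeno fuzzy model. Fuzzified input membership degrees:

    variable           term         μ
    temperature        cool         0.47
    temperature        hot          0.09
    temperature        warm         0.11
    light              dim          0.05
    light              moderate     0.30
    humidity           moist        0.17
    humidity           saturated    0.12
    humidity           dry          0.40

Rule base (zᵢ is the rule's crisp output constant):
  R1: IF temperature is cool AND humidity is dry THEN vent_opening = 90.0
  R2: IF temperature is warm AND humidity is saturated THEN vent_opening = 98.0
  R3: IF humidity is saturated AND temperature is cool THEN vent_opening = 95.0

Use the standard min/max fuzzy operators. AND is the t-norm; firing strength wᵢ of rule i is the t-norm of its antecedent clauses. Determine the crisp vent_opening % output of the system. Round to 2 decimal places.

R1 (z=90.0): cool=0.47, dry=0.40; AND[min(a, b)] → w = 0.40
R2 (z=98.0): warm=0.11, saturated=0.12; AND[min(a, b)] → w = 0.11
R3 (z=95.0): saturated=0.12, cool=0.47; AND[min(a, b)] → w = 0.12
Weighted average = (0.40·90.0 + 0.11·98.0 + 0.12·95.0) / (0.40 + 0.11 + 0.12)
  = 58.1800 / 0.6300 = 92.35

92.35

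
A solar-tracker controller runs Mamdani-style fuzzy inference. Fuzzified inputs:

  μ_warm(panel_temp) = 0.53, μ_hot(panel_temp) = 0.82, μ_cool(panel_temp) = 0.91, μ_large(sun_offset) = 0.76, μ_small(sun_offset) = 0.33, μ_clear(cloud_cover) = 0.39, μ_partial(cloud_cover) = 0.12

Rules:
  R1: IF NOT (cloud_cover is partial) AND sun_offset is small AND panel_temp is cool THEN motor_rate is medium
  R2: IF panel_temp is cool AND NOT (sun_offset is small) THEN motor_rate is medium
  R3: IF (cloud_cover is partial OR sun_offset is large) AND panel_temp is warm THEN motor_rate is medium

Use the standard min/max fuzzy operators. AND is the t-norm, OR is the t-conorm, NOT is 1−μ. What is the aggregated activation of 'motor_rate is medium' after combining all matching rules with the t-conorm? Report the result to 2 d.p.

R1: ¬partial=1−0.12=0.88, small=0.33, cool=0.91; AND[min(a, b)] → w = 0.33
R2: cool=0.91, ¬small=1−0.33=0.67; AND[min(a, b)] → w = 0.67
R3: (partial=0.12 OR large=0.76) = 0.76; AND[min(a, b)] with warm=0.53 → w = 0.53
Rules with consequent 'medium': {R1, R2, R3} → strengths 0.33, 0.67, 0.53
Aggregate via t-conorm [max(a, b)]: 0.67

0.67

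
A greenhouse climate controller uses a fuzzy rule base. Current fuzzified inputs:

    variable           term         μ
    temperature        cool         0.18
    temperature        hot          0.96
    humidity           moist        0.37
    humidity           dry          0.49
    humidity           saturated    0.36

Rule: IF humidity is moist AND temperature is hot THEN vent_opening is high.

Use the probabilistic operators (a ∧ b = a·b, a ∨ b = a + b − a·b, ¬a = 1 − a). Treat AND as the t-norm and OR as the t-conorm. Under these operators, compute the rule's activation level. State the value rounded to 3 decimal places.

0.355

firing strength: moist=0.37, hot=0.96; AND[a·b] → w = 0.3552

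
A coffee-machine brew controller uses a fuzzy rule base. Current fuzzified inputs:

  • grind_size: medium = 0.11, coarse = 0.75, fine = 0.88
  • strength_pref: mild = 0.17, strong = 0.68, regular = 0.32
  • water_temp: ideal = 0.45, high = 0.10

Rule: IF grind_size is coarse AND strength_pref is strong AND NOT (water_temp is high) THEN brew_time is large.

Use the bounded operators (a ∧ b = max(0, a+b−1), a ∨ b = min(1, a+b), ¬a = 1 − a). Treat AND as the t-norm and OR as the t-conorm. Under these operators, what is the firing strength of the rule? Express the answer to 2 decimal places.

firing strength: coarse=0.75, strong=0.68, ¬high=1−0.10=0.90; AND[max(0, a+b−1)] → w = 0.33

0.33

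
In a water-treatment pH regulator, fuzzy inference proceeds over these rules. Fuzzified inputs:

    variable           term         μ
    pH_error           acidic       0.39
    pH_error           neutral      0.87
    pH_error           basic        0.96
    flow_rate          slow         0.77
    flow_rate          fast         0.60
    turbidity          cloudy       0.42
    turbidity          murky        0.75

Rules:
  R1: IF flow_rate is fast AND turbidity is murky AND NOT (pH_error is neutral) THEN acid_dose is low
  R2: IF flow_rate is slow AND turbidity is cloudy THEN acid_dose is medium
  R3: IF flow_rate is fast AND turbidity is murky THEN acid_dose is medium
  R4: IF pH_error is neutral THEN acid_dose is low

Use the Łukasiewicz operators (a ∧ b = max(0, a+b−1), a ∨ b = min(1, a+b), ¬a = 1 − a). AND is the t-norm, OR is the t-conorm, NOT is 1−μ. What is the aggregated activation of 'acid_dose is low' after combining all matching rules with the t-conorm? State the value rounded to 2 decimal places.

0.87

R1: fast=0.60, murky=0.75, ¬neutral=1−0.87=0.13; AND[max(0, a+b−1)] → w = 0.00
R2: slow=0.77, cloudy=0.42; AND[max(0, a+b−1)] → w = 0.19
R3: fast=0.60, murky=0.75; AND[max(0, a+b−1)] → w = 0.35
R4: neutral=0.87 → w = 0.87
Rules with consequent 'low': {R1, R4} → strengths 0.00, 0.87
Aggregate via t-conorm [min(1, a+b)]: 0.87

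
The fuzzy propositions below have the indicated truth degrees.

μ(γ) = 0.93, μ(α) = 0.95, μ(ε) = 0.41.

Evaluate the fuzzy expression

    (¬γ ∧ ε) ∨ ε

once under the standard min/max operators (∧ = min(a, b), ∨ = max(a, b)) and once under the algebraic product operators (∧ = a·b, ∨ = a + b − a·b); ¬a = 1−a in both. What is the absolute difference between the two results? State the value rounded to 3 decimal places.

Under standard min/max:
  ¬γ = 1 − 0.93 = 0.07
  ¬γ ∧ ε = min(a, b) on (0.07, 0.41) = 0.07
  (¬γ ∧ ε) ∨ ε = max(a, b) on (0.07, 0.41) = 0.41
  → value = 0.4100
Under algebraic product:
  ¬γ = 1 − 0.9300 = 0.0700
  ¬γ ∧ ε = a·b on (0.0700, 0.4100) = 0.0287
  (¬γ ∧ ε) ∨ ε = a + b − a·b on (0.0287, 0.4100) = 0.4269
  → value = 0.4269
|0.4100 − 0.4269| = 0.017

0.017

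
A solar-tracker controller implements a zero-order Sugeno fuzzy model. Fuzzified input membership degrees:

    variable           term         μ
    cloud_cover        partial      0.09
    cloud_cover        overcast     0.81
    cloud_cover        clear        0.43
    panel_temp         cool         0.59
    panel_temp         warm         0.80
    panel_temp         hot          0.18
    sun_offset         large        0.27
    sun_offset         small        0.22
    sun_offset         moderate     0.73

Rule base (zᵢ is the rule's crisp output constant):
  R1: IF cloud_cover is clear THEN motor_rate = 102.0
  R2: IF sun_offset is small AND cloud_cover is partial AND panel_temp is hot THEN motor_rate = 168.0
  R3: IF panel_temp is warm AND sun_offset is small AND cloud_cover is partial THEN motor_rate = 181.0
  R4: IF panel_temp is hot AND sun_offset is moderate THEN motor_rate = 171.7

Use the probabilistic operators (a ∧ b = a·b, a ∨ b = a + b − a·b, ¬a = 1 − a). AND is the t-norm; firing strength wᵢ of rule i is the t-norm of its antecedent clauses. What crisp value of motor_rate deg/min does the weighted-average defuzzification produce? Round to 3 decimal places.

R1 (z=102.0): clear=0.43 → w = 0.4300
R2 (z=168.0): small=0.22, partial=0.09, hot=0.18; AND[a·b] → w = 0.0036
R3 (z=181.0): warm=0.80, small=0.22, partial=0.09; AND[a·b] → w = 0.0158
R4 (z=171.7): hot=0.18, moderate=0.73; AND[a·b] → w = 0.1314
Weighted average = (0.4300·102.0 + 0.0036·168.0 + 0.0158·181.0 + 0.1314·171.7) / (0.4300 + 0.0036 + 0.0158 + 0.1314)
  = 69.8872 / 0.5808 = 120.328

120.328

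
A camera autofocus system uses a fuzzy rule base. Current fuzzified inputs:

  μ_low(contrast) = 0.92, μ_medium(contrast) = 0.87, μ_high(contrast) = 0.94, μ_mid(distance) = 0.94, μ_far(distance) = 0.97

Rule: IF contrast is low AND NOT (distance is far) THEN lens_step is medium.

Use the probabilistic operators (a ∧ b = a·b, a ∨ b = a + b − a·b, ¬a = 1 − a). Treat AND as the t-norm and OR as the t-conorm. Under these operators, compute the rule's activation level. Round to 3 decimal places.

firing strength: low=0.92, ¬far=1−0.97=0.03; AND[a·b] → w = 0.0276

0.028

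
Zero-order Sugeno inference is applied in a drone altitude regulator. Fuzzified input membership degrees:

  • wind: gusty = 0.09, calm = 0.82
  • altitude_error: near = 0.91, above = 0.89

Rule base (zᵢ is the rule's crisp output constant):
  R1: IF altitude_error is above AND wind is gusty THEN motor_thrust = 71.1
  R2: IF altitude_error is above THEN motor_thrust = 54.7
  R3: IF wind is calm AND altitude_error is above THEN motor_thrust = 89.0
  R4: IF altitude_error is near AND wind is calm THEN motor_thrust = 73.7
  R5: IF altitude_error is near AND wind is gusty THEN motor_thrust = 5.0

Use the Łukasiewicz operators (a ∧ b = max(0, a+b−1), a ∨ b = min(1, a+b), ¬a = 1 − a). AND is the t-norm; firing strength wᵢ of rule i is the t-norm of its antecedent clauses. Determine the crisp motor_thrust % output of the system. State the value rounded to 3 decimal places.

R1 (z=71.1): above=0.89, gusty=0.09; AND[max(0, a+b−1)] → w = 0.00
R2 (z=54.7): above=0.89 → w = 0.89
R3 (z=89.0): calm=0.82, above=0.89; AND[max(0, a+b−1)] → w = 0.71
R4 (z=73.7): near=0.91, calm=0.82; AND[max(0, a+b−1)] → w = 0.73
R5 (z=5.0): near=0.91, gusty=0.09; AND[max(0, a+b−1)] → w = 0.00
Weighted average = (0.00·71.1 + 0.89·54.7 + 0.71·89.0 + 0.73·73.7 + 0.00·5.0) / (0.00 + 0.89 + 0.71 + 0.73 + 0.00)
  = 165.6740 / 2.3300 = 71.105

71.105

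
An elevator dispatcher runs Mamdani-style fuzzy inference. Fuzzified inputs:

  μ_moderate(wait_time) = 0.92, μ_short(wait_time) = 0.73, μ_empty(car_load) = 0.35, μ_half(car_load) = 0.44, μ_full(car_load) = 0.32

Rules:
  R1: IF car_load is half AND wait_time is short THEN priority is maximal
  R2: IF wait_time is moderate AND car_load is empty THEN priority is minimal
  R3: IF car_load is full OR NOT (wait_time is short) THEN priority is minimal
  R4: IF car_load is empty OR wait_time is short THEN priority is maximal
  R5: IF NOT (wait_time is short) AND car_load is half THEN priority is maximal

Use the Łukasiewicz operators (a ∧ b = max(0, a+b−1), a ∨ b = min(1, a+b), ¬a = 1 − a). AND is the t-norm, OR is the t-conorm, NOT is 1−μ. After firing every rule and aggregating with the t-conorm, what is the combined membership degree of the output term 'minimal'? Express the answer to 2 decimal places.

0.86

R1: half=0.44, short=0.73; AND[max(0, a+b−1)] → w = 0.17
R2: moderate=0.92, empty=0.35; AND[max(0, a+b−1)] → w = 0.27
R3: full=0.32, ¬short=1−0.73=0.27; OR[min(1, a+b)] → w = 0.59
R4: empty=0.35, short=0.73; OR[min(1, a+b)] → w = 1.00
R5: ¬short=1−0.73=0.27, half=0.44; AND[max(0, a+b−1)] → w = 0.00
Rules with consequent 'minimal': {R2, R3} → strengths 0.27, 0.59
Aggregate via t-conorm [min(1, a+b)]: 0.86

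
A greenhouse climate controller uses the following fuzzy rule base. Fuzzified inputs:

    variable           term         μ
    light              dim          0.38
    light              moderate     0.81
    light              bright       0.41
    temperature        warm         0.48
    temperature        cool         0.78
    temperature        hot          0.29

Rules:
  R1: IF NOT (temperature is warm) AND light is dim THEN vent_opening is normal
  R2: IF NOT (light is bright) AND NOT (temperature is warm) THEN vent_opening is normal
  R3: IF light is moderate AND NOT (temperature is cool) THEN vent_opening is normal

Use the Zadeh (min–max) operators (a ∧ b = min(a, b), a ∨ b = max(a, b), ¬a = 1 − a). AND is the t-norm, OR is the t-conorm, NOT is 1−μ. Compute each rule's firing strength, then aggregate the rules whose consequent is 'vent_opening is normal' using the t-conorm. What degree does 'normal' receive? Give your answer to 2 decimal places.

R1: ¬warm=1−0.48=0.52, dim=0.38; AND[min(a, b)] → w = 0.38
R2: ¬bright=1−0.41=0.59, ¬warm=1−0.48=0.52; AND[min(a, b)] → w = 0.52
R3: moderate=0.81, ¬cool=1−0.78=0.22; AND[min(a, b)] → w = 0.22
Rules with consequent 'normal': {R1, R2, R3} → strengths 0.38, 0.52, 0.22
Aggregate via t-conorm [max(a, b)]: 0.52

0.52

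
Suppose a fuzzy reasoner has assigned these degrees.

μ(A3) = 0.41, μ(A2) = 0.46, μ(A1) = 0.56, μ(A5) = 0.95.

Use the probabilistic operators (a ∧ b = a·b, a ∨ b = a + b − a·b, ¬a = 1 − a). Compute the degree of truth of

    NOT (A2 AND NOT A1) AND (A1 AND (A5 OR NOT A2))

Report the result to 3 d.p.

0.436

NOT A1 = 1 − 0.5600 = 0.4400
A2 AND NOT A1 = a·b on (0.4600, 0.4400) = 0.2024
NOT (A2 AND NOT A1) = 1 − 0.2024 = 0.7976
NOT A2 = 1 − 0.4600 = 0.5400
A5 OR NOT A2 = a + b − a·b on (0.9500, 0.5400) = 0.9770
A1 AND (A5 OR NOT A2) = a·b on (0.5600, 0.9770) = 0.5471
NOT (A2 AND NOT A1) AND (A1 AND (A5 OR NOT A2)) = a·b on (0.7976, 0.5471) = 0.4364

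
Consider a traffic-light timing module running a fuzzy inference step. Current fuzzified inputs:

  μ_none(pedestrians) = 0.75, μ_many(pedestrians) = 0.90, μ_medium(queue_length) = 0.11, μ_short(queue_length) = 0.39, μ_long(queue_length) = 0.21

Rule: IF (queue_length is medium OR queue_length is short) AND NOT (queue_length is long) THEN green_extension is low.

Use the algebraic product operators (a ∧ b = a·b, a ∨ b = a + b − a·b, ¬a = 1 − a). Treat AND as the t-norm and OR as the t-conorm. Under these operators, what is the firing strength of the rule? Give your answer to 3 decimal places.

firing strength: (medium=0.11 OR short=0.39) = 0.4571; AND[a·b] with ¬long=1−0.21=0.79 → w = 0.3611

0.361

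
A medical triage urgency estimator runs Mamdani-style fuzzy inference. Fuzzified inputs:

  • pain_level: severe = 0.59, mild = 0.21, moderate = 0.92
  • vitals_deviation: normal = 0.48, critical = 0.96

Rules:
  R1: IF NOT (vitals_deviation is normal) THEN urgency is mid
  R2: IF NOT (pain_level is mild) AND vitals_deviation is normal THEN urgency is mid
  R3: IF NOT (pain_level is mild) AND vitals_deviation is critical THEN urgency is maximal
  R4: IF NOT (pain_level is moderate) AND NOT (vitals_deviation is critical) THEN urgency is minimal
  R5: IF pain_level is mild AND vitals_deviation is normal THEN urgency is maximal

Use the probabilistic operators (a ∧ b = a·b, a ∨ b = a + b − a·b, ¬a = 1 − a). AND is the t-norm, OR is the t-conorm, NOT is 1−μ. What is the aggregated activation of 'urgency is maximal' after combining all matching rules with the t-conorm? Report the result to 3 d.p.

R1: ¬normal=1−0.48=0.52 → w = 0.5200
R2: ¬mild=1−0.21=0.79, normal=0.48; AND[a·b] → w = 0.3792
R3: ¬mild=1−0.21=0.79, critical=0.96; AND[a·b] → w = 0.7584
R4: ¬moderate=1−0.92=0.08, ¬critical=1−0.96=0.04; AND[a·b] → w = 0.0032
R5: mild=0.21, normal=0.48; AND[a·b] → w = 0.1008
Rules with consequent 'maximal': {R3, R5} → strengths 0.7584, 0.1008
Aggregate via t-conorm [a + b − a·b]: 0.7828

0.783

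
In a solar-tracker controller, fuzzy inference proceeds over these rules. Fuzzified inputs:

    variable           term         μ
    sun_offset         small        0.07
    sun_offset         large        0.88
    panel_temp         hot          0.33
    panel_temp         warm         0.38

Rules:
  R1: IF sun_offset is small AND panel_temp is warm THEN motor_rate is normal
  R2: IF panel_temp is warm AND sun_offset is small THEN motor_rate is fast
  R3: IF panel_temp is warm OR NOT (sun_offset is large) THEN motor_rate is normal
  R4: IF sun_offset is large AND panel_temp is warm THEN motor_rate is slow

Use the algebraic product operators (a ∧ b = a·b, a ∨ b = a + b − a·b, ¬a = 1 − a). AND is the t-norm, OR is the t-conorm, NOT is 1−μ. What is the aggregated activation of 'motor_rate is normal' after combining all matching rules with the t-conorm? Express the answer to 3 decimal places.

R1: small=0.07, warm=0.38; AND[a·b] → w = 0.0266
R2: warm=0.38, small=0.07; AND[a·b] → w = 0.0266
R3: warm=0.38, ¬large=1−0.88=0.12; OR[a + b − a·b] → w = 0.4544
R4: large=0.88, warm=0.38; AND[a·b] → w = 0.3344
Rules with consequent 'normal': {R1, R3} → strengths 0.0266, 0.4544
Aggregate via t-conorm [a + b − a·b]: 0.4689

0.469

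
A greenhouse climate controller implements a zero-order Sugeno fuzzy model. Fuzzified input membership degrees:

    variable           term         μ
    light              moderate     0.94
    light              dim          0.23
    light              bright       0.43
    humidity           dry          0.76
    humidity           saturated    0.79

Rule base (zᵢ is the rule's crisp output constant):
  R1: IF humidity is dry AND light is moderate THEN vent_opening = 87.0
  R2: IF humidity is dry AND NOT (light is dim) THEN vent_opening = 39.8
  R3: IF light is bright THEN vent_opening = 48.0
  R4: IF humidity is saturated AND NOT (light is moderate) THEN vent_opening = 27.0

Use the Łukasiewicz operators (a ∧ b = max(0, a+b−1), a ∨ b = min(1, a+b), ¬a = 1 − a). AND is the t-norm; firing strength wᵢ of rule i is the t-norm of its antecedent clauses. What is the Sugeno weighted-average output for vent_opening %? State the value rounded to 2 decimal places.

R1 (z=87.0): dry=0.76, moderate=0.94; AND[max(0, a+b−1)] → w = 0.70
R2 (z=39.8): dry=0.76, ¬dim=1−0.23=0.77; AND[max(0, a+b−1)] → w = 0.53
R3 (z=48.0): bright=0.43 → w = 0.43
R4 (z=27.0): saturated=0.79, ¬moderate=1−0.94=0.06; AND[max(0, a+b−1)] → w = 0.00
Weighted average = (0.70·87.0 + 0.53·39.8 + 0.43·48.0 + 0.00·27.0) / (0.70 + 0.53 + 0.43 + 0.00)
  = 102.6340 / 1.6600 = 61.83

61.83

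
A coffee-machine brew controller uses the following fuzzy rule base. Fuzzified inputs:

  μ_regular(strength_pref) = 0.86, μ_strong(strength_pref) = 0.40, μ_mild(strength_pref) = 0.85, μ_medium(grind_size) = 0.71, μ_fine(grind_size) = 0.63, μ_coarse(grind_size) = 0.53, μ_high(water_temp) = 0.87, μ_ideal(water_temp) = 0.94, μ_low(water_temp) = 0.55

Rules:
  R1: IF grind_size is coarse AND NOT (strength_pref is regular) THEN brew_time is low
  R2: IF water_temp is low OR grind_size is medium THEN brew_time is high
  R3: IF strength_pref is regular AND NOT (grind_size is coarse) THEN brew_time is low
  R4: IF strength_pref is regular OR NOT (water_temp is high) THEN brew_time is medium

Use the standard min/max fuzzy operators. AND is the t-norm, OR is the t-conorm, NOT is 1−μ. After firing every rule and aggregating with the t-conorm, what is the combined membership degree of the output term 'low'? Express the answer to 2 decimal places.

R1: coarse=0.53, ¬regular=1−0.86=0.14; AND[min(a, b)] → w = 0.14
R2: low=0.55, medium=0.71; OR[max(a, b)] → w = 0.71
R3: regular=0.86, ¬coarse=1−0.53=0.47; AND[min(a, b)] → w = 0.47
R4: regular=0.86, ¬high=1−0.87=0.13; OR[max(a, b)] → w = 0.86
Rules with consequent 'low': {R1, R3} → strengths 0.14, 0.47
Aggregate via t-conorm [max(a, b)]: 0.47

0.47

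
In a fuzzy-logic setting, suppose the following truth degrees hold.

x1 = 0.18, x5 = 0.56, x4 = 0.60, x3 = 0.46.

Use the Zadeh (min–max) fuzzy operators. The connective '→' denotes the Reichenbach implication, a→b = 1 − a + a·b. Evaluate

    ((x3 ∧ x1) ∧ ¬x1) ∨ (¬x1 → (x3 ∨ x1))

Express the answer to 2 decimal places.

0.56

x3 ∧ x1 = min(a, b) on (0.46, 0.18) = 0.18
¬x1 = 1 − 0.18 = 0.82
(x3 ∧ x1) ∧ ¬x1 = min(a, b) on (0.18, 0.82) = 0.18
¬x1 = 1 − 0.18 = 0.82
x3 ∨ x1 = max(a, b) on (0.46, 0.18) = 0.46
¬x1 → (x3 ∨ x1)  [Reichenbach: 1 − a + a·b] with a=0.82, b=0.46 → 0.56
((x3 ∧ x1) ∧ ¬x1) ∨ (¬x1 → (x3 ∨ x1)) = max(a, b) on (0.18, 0.56) = 0.56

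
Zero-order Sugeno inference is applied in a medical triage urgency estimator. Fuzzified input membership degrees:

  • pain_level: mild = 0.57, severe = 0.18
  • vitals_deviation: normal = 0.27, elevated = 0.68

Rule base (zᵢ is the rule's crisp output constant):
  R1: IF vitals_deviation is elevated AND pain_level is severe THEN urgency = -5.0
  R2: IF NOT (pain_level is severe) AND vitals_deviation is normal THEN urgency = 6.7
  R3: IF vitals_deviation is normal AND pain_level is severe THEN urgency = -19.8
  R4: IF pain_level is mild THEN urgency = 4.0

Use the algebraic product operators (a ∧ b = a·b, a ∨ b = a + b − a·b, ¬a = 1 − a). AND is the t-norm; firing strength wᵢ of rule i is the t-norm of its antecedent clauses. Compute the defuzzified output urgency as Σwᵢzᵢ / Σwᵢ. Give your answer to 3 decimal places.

2.275

R1 (z=-5.0): elevated=0.68, severe=0.18; AND[a·b] → w = 0.1224
R2 (z=6.7): ¬severe=1−0.18=0.82, normal=0.27; AND[a·b] → w = 0.2214
R3 (z=-19.8): normal=0.27, severe=0.18; AND[a·b] → w = 0.0486
R4 (z=4.0): mild=0.57 → w = 0.5700
Weighted average = (0.1224·-5.0 + 0.2214·6.7 + 0.0486·-19.8 + 0.5700·4.0) / (0.1224 + 0.2214 + 0.0486 + 0.5700)
  = 2.1891 / 0.9624 = 2.275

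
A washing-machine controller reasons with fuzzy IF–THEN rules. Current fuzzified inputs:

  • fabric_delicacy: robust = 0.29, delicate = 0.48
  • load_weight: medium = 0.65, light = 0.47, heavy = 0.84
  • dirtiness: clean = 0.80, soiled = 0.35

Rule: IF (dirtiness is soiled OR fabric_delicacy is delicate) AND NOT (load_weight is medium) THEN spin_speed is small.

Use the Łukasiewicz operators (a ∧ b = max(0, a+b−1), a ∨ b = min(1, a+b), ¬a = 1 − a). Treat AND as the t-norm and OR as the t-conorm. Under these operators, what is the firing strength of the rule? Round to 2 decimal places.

firing strength: (soiled=0.35 OR delicate=0.48) = 0.83; AND[max(0, a+b−1)] with ¬medium=1−0.65=0.35 → w = 0.18

0.18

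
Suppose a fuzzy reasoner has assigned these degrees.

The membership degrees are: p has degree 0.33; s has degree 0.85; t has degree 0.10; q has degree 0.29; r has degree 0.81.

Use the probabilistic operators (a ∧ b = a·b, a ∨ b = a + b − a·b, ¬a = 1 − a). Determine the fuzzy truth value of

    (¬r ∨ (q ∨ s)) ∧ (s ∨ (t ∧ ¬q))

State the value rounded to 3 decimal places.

¬r = 1 − 0.8100 = 0.1900
q ∨ s = a + b − a·b on (0.2900, 0.8500) = 0.8935
¬r ∨ (q ∨ s) = a + b − a·b on (0.1900, 0.8935) = 0.9137
¬q = 1 − 0.2900 = 0.7100
t ∧ ¬q = a·b on (0.1000, 0.7100) = 0.0710
s ∨ (t ∧ ¬q) = a + b − a·b on (0.8500, 0.0710) = 0.8606
(¬r ∨ (q ∨ s)) ∧ (s ∨ (t ∧ ¬q)) = a·b on (0.9137, 0.8606) = 0.7864

0.786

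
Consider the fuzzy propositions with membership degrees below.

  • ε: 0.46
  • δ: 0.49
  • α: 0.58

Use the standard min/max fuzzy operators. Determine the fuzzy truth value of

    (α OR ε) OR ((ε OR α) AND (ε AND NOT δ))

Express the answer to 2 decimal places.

α OR ε = max(a, b) on (0.58, 0.46) = 0.58
ε OR α = max(a, b) on (0.46, 0.58) = 0.58
NOT δ = 1 − 0.49 = 0.51
ε AND NOT δ = min(a, b) on (0.46, 0.51) = 0.46
(ε OR α) AND (ε AND NOT δ) = min(a, b) on (0.58, 0.46) = 0.46
(α OR ε) OR ((ε OR α) AND (ε AND NOT δ)) = max(a, b) on (0.58, 0.46) = 0.58

0.58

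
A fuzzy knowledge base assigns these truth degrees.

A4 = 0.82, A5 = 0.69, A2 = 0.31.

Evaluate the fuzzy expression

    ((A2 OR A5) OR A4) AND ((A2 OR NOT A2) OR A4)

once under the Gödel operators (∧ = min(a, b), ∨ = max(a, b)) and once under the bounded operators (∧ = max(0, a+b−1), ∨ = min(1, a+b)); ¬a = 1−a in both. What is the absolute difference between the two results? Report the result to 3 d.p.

0.180

Under Gödel:
  A2 OR A5 = max(a, b) on (0.31, 0.69) = 0.69
  (A2 OR A5) OR A4 = max(a, b) on (0.69, 0.82) = 0.82
  NOT A2 = 1 − 0.31 = 0.69
  A2 OR NOT A2 = max(a, b) on (0.31, 0.69) = 0.69
  (A2 OR NOT A2) OR A4 = max(a, b) on (0.69, 0.82) = 0.82
  ((A2 OR A5) OR A4) AND ((A2 OR NOT A2) OR A4) = min(a, b) on (0.82, 0.82) = 0.82
  → value = 0.8200
Under bounded:
  A2 OR A5 = min(1, a+b) on (0.31, 0.69) = 1.00
  (A2 OR A5) OR A4 = min(1, a+b) on (1.00, 0.82) = 1.00
  NOT A2 = 1 − 0.31 = 0.69
  A2 OR NOT A2 = min(1, a+b) on (0.31, 0.69) = 1.00
  (A2 OR NOT A2) OR A4 = min(1, a+b) on (1.00, 0.82) = 1.00
  ((A2 OR A5) OR A4) AND ((A2 OR NOT A2) OR A4) = max(0, a+b−1) on (1.00, 1.00) = 1.00
  → value = 1.0000
|0.8200 − 1.0000| = 0.180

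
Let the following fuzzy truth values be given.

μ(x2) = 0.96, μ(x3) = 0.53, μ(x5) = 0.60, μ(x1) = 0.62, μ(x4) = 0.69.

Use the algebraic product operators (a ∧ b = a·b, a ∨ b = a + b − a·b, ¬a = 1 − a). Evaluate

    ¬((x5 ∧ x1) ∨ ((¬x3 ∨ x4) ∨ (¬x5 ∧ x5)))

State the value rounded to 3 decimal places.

x5 ∧ x1 = a·b on (0.6000, 0.6200) = 0.3720
¬x3 = 1 − 0.5300 = 0.4700
¬x3 ∨ x4 = a + b − a·b on (0.4700, 0.6900) = 0.8357
¬x5 = 1 − 0.6000 = 0.4000
¬x5 ∧ x5 = a·b on (0.4000, 0.6000) = 0.2400
(¬x3 ∨ x4) ∨ (¬x5 ∧ x5) = a + b − a·b on (0.8357, 0.2400) = 0.8751
(x5 ∧ x1) ∨ ((¬x3 ∨ x4) ∨ (¬x5 ∧ x5)) = a + b − a·b on (0.3720, 0.8751) = 0.9216
¬((x5 ∧ x1) ∨ ((¬x3 ∨ x4) ∨ (¬x5 ∧ x5))) = 1 − 0.9216 = 0.0784

0.078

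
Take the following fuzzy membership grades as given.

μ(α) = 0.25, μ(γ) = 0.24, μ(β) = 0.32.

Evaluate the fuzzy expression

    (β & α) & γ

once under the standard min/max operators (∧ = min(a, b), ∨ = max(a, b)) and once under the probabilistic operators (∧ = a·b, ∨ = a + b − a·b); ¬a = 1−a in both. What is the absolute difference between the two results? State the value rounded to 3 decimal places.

Under standard min/max:
  β & α = min(a, b) on (0.32, 0.25) = 0.25
  (β & α) & γ = min(a, b) on (0.25, 0.24) = 0.24
  → value = 0.2400
Under probabilistic:
  β & α = a·b on (0.3200, 0.2500) = 0.0800
  (β & α) & γ = a·b on (0.0800, 0.2400) = 0.0192
  → value = 0.0192
|0.2400 − 0.0192| = 0.221

0.221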